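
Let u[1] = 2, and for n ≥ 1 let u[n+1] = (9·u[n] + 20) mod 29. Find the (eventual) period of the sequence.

We have u[1] = 2, u[2] = 9, u[3] = 14, u[4] = 1, u[5] = 0, u[6] = 20, u[7] = 26, u[8] = 22, u[9] = 15, u[10] = 10, u[11] = 23, u[12] = 24, u[13] = 4, u[14] = 27, u[15] = 2.
Since u[15] = u[1] = 2, the sequence is periodic with period 14.

14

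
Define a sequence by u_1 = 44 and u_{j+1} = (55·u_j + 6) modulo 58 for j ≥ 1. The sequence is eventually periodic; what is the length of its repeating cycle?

Computing terms: u_1 = 44,  u_2 = 48,  u_3 = 36,  u_4 = 14,  u_5 = 22,  u_6 = 56,  u_7 = 12,  u_8 = 28,  u_9 = 38,  u_{10} = 8,  u_{11} = 40,  u_{12} = 2,  u_{13} = 0,  u_{14} = 6,  u_{15} = 46,  u_{16} = 42,  u_{17} = 54,  u_{18} = 18,  u_{19} = 10,  u_{20} = 34,  u_{21} = 20,  u_{22} = 4,  u_{23} = 52,  u_{24} = 24,  u_{25} = 50,  u_{26} = 30,  u_{27} = 32,  u_{28} = 26,  u_{29} = 44.
Since u_{29} = u_1 = 44, the sequence is periodic with period 28.

28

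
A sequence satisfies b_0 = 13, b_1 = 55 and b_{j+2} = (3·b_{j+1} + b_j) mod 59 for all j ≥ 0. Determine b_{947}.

We have b_0 = 13,  b_1 = 55,  b_2 = 1,  b_3 = 58,  b_4 = 57,  b_5 = 52,  b_6 = 36,  b_7 = 42,  b_8 = 44,  b_9 = 56,  b_{10} = 35,  b_{11} = 43,  b_{12} = 46,  b_{13} = 4,  b_{14} = 58,  b_{15} = 1,  b_{16} = 2,  b_{17} = 7,  b_{18} = 23,  b_{19} = 17,  b_{20} = 15,  b_{21} = 3,  b_{22} = 24,  b_{23} = 16,  b_{24} = 13,  b_{25} = 55.
Since (b_{24}, b_{25}) = (b_0, b_1) = (13, 55) (two consecutive terms determine the rest), the sequence is periodic with period 24.
So b_{947} = b_{0 + ((947-0) mod 24)} = b_{11} = 43.

43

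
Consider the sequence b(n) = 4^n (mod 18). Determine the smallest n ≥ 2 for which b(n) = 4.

4

b(1) = 4; b(2) = 16; b(3) = 10; b(4) = 4.
The sequence repeats with period 3.
The value 4 next appears (with n ≥ 2) at b(4).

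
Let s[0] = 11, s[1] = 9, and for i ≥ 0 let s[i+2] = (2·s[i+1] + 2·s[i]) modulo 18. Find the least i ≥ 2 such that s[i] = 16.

Listing terms: s[0] = 11, s[1] = 9, s[2] = 4, s[3] = 8, s[4] = 6, s[5] = 10, s[6] = 14, s[7] = 12, s[8] = 16, s[9] = 2, s[10] = 0, s[11] = 4, s[12] = 8.
Since (s[11], s[12]) = (s[2], s[3]) = (4, 8) (two consecutive terms determine the rest), the sequence is eventually periodic: after a pre-period of length 2 it cycles with period 9.
The value 16 first appears (with i ≥ 2) at s[8].

8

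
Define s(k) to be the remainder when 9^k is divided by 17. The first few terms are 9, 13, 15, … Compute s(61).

s(1) = 9, s(2) = 13, s(3) = 15, s(4) = 16, s(5) = 8, s(6) = 4, s(7) = 2, s(8) = 1, s(9) = 9.
The sequence repeats with period 8.
So s(61) = s(1 + ((61-1) mod 8)) = s(5) = 8.

8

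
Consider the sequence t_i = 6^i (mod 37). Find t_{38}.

Computing terms: t_0 = 1,  t_1 = 6,  t_2 = 36,  t_3 = 31,  t_4 = 1.
The sequence repeats with period 4.
So t_{38} = t_{0 + ((38-0) mod 4)} = t_2 = 36.

36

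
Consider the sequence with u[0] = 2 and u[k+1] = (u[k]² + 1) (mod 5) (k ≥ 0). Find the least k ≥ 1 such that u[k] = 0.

u[0] = 2; u[1] = 0; u[2] = 1; u[3] = 2.
The sequence repeats with period 3.
The value 0 first appears (with k ≥ 1) at u[1].

1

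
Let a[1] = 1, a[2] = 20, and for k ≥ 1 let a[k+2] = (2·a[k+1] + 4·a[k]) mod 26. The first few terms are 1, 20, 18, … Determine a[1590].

We have a[1] = 1,  a[2] = 20,  a[3] = 18,  a[4] = 12,  a[5] = 18,  a[6] = 6,  a[7] = 6,  a[8] = 10,  a[9] = 18,  a[10] = 24,  a[11] = 16,  a[12] = 24,  a[13] = 8,  a[14] = 8,  a[15] = 22,  a[16] = 24,  a[17] = 6,  a[18] = 4,  a[19] = 6,  a[20] = 2,  a[21] = 2,  a[22] = 12,  a[23] = 6,  a[24] = 8,  a[25] = 14,  a[26] = 8,  a[27] = 20,  a[28] = 20,  a[29] = 16,  a[30] = 8,  a[31] = 2,  a[32] = 10,  a[33] = 2,  a[34] = 18,  a[35] = 18,  a[36] = 4,  a[37] = 2,  a[38] = 20,  a[39] = 22,  a[40] = 20,  a[41] = 24,  a[42] = 24,  a[43] = 14,  a[44] = 20,  a[45] = 18.
Since (a[44], a[45]) = (a[2], a[3]) = (20, 18) (two consecutive terms determine the rest), the sequence is eventually periodic: after a pre-period of length 1 it cycles with period 42.
For k ≥ 2, a[k] depends only on (k - 2) mod 42. (1590 - 2) mod 42 = 34, so a[1590] = a[36] = 4.

4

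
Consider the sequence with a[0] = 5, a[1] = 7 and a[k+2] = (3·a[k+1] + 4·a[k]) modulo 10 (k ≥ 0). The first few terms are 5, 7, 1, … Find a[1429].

Computing terms: a[0] = 5; a[1] = 7; a[2] = 1; a[3] = 1; a[4] = 7; a[5] = 5; a[6] = 3; a[7] = 9; a[8] = 9; a[9] = 3; a[10] = 5; a[11] = 7.
The sequence repeats with period 10.
So a[1429] = a[0 + ((1429-0) mod 10)] = a[9] = 3.

3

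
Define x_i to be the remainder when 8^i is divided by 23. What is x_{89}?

8

We have x_0 = 1,  x_1 = 8,  x_2 = 18,  x_3 = 6,  x_4 = 2,  x_5 = 16,  x_6 = 13,  x_7 = 12,  x_8 = 4,  x_9 = 9,  x_{10} = 3,  x_{11} = 1.
The sequence repeats with period 11.
So x_{89} = x_{0 + ((89-0) mod 11)} = x_1 = 8.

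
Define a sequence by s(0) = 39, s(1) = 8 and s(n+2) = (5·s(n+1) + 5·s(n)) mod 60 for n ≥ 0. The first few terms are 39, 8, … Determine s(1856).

Listing terms: s(0) = 39, s(1) = 8, s(2) = 55, s(3) = 15, s(4) = 50, s(5) = 25, s(6) = 15, s(7) = 20, s(8) = 55, s(9) = 15.
Since (s(8), s(9)) = (s(2), s(3)) = (55, 15) (two consecutive terms determine the rest), the sequence is eventually periodic: after a pre-period of length 2 it cycles with period 6.
For n ≥ 2, s(n) depends only on (n - 2) mod 6. (1856 - 2) mod 6 = 0, so s(1856) = s(2) = 55.

55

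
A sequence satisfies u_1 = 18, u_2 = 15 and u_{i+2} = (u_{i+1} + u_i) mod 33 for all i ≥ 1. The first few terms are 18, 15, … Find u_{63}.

0

We have u_1 = 18, u_2 = 15, u_3 = 0, u_4 = 15, u_5 = 15, u_6 = 30, u_7 = 12, u_8 = 9, u_9 = 21, u_{10} = 30, u_{11} = 18, u_{12} = 15.
The sequence repeats with period 10.
So u_{63} = u_{1 + ((63-1) mod 10)} = u_3 = 0.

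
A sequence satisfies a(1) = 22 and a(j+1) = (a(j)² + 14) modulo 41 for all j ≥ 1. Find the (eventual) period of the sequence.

Listing terms: a(1) = 22,  a(2) = 6,  a(3) = 9,  a(4) = 13,  a(5) = 19,  a(6) = 6.
Since a(6) = a(2) = 6, the sequence is eventually periodic: after a pre-period of length 1 it cycles with period 4.

4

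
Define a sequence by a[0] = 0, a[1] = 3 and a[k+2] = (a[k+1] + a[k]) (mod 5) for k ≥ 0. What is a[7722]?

3

a[0] = 0,  a[1] = 3,  a[2] = 3,  a[3] = 1,  a[4] = 4,  a[5] = 0,  a[6] = 4,  a[7] = 4,  a[8] = 3,  a[9] = 2,  a[10] = 0,  a[11] = 2,  a[12] = 2,  a[13] = 4,  a[14] = 1,  a[15] = 0,  a[16] = 1,  a[17] = 1,  a[18] = 2,  a[19] = 3,  a[20] = 0,  a[21] = 3.
The sequence repeats with period 20.
So a[7722] = a[0 + ((7722-0) mod 20)] = a[2] = 3.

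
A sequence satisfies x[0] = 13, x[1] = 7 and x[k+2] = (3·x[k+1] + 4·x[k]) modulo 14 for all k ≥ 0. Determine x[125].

We have x[0] = 13,  x[1] = 7,  x[2] = 3,  x[3] = 9,  x[4] = 11,  x[5] = 13,  x[6] = 13,  x[7] = 7.
The sequence repeats with period 6.
So x[125] = x[0 + ((125-0) mod 6)] = x[5] = 13.

13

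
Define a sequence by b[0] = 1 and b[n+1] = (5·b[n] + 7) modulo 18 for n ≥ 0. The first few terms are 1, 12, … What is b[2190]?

1

Listing terms: b[0] = 1, b[1] = 12, b[2] = 13, b[3] = 0, b[4] = 7, b[5] = 6, b[6] = 1.
The sequence repeats with period 6.
(2190 - 0) mod 6 = 0, so b[2190] = b[0] = 1.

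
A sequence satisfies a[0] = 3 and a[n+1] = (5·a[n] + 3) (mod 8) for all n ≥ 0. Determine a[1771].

4

Listing terms: a[0] = 3, a[1] = 2, a[2] = 5, a[3] = 4, a[4] = 7, a[5] = 6, a[6] = 1, a[7] = 0, a[8] = 3.
The sequence repeats with period 8.
(1771 - 0) mod 8 = 3, so a[1771] = a[3] = 4.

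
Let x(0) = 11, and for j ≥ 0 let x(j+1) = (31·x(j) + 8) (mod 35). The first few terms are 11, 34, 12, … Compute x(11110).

21

We have x(0) = 11,  x(1) = 34,  x(2) = 12,  x(3) = 30,  x(4) = 28,  x(5) = 1,  x(6) = 4,  x(7) = 27,  x(8) = 5,  x(9) = 23,  x(10) = 21,  x(11) = 29,  x(12) = 32,  x(13) = 20,  x(14) = 33,  x(15) = 16,  x(16) = 14,  x(17) = 22,  x(18) = 25,  x(19) = 13,  x(20) = 26,  x(21) = 9,  x(22) = 7,  x(23) = 15,  x(24) = 18,  x(25) = 6,  x(26) = 19,  x(27) = 2,  x(28) = 0,  x(29) = 8,  x(30) = 11.
Since x(30) = x(0) = 11, the sequence is periodic with period 30.
(11110 - 0) mod 30 = 10, so x(11110) = x(10) = 21.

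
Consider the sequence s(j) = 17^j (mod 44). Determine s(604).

s(0) = 1; s(1) = 17; s(2) = 25; s(3) = 29; s(4) = 9; s(5) = 21; s(6) = 5; s(7) = 41; s(8) = 37; s(9) = 13; s(10) = 1.
The sequence repeats with period 10.
So s(604) = s(0 + ((604-0) mod 10)) = s(4) = 9.

9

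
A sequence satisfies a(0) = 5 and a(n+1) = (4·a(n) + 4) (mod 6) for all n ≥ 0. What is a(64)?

We have a(0) = 5,  a(1) = 0,  a(2) = 4,  a(3) = 2,  a(4) = 0.
Since a(4) = a(1) = 0, the sequence is eventually periodic: after a pre-period of length 1 it cycles with period 3.
For n ≥ 1, a(n) depends only on (n - 1) mod 3. (64 - 1) mod 3 = 0, so a(64) = a(1) = 0.

0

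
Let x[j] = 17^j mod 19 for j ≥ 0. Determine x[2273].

6

Listing terms: x[0] = 1; x[1] = 17; x[2] = 4; x[3] = 11; x[4] = 16; x[5] = 6; x[6] = 7; x[7] = 5; x[8] = 9; x[9] = 1.
Since x[9] = x[0] = 1, the sequence is periodic with period 9.
So x[2273] = x[0 + ((2273-0) mod 9)] = x[5] = 6.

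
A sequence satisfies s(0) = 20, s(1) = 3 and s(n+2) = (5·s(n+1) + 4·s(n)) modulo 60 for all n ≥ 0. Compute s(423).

47

s(0) = 20, s(1) = 3, s(2) = 35, s(3) = 7, s(4) = 55, s(5) = 3, s(6) = 55, s(7) = 47, s(8) = 35, s(9) = 3, s(10) = 35.
Since (s(9), s(10)) = (s(1), s(2)) = (3, 35) (two consecutive terms determine the rest), the sequence is eventually periodic: after a pre-period of length 1 it cycles with period 8.
For n ≥ 1, s(n) depends only on (n - 1) mod 8. (423 - 1) mod 8 = 6, so s(423) = s(7) = 47.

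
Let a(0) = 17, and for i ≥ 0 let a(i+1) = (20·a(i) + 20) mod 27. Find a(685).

9

a(0) = 17, a(1) = 9, a(2) = 11, a(3) = 24, a(4) = 14, a(5) = 3, a(6) = 26, a(7) = 0, a(8) = 20, a(9) = 15, a(10) = 23, a(11) = 21, a(12) = 8, a(13) = 18, a(14) = 2, a(15) = 6, a(16) = 5, a(17) = 12, a(18) = 17.
The sequence repeats with period 18.
(685 - 0) mod 18 = 1, so a(685) = a(1) = 9.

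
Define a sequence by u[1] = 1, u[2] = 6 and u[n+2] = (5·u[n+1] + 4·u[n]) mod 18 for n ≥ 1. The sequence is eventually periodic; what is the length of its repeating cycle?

Computing terms: u[1] = 1, u[2] = 6, u[3] = 16, u[4] = 14, u[5] = 8, u[6] = 6, u[7] = 8, u[8] = 10, u[9] = 10, u[10] = 0, u[11] = 4, u[12] = 2, u[13] = 8, u[14] = 12, u[15] = 2, u[16] = 4, u[17] = 10, u[18] = 12, u[19] = 10, u[20] = 8, u[21] = 8, u[22] = 0, u[23] = 14, u[24] = 16, u[25] = 10, u[26] = 6, u[27] = 16.
Since (u[26], u[27]) = (u[2], u[3]) = (6, 16) (two consecutive terms determine the rest), the sequence is eventually periodic: after a pre-period of length 1 it cycles with period 24.

24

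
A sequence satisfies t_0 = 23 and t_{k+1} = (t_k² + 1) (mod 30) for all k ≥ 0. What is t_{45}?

2

Computing terms: t_0 = 23, t_1 = 20, t_2 = 11, t_3 = 2, t_4 = 5, t_5 = 26, t_6 = 17, t_7 = 20.
Since t_7 = t_1 = 20, the sequence is eventually periodic: after a pre-period of length 1 it cycles with period 6.
For k ≥ 1, t_k depends only on (k - 1) mod 6. (45 - 1) mod 6 = 2, so t_{45} = t_3 = 2.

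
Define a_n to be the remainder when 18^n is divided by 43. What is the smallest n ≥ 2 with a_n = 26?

31

a_1 = 18; a_2 = 23; a_3 = 27; a_4 = 13; a_5 = 19; a_6 = 41; a_7 = 7; a_8 = 40; a_9 = 32; a_{10} = 17; a_{11} = 5; a_{12} = 4; a_{13} = 29; a_{14} = 6; a_{15} = 22; a_{16} = 9; a_{17} = 33; a_{18} = 35; a_{19} = 28; a_{20} = 31; a_{21} = 42; a_{22} = 25; a_{23} = 20; a_{24} = 16; a_{25} = 30; a_{26} = 24; a_{27} = 2; a_{28} = 36; a_{29} = 3; a_{30} = 11; a_{31} = 26; a_{32} = 38; a_{33} = 39; a_{34} = 14; a_{35} = 37; a_{36} = 21; a_{37} = 34; a_{38} = 10; a_{39} = 8; a_{40} = 15; a_{41} = 12; a_{42} = 1; a_{43} = 18.
The sequence repeats with period 42.
The value 26 first appears (with n ≥ 2) at a_{31}.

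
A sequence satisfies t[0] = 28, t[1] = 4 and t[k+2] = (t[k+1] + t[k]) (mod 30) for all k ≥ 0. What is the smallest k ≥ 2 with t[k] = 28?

8

Listing terms: t[0] = 28; t[1] = 4; t[2] = 2; t[3] = 6; t[4] = 8; t[5] = 14; t[6] = 22; t[7] = 6; t[8] = 28; t[9] = 4.
The sequence repeats with period 8.
The value 28 next appears (with k ≥ 2) at t[8].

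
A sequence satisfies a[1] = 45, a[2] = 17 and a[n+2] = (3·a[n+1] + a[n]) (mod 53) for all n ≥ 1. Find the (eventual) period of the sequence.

26

We have a[1] = 45, a[2] = 17, a[3] = 43, a[4] = 40, a[5] = 4, a[6] = 52, a[7] = 1, a[8] = 2, a[9] = 7, a[10] = 23, a[11] = 23, a[12] = 39, a[13] = 34, a[14] = 35, a[15] = 33, a[16] = 28, a[17] = 11, a[18] = 8, a[19] = 35, a[20] = 7, a[21] = 3, a[22] = 16, a[23] = 51, a[24] = 10, a[25] = 28, a[26] = 41, a[27] = 45, a[28] = 17.
The sequence repeats with period 26.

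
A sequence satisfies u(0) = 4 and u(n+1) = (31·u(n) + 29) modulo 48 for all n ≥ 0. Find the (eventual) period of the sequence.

u(0) = 4, u(1) = 9, u(2) = 20, u(3) = 25, u(4) = 36, u(5) = 41, u(6) = 4.
The sequence repeats with period 6.

6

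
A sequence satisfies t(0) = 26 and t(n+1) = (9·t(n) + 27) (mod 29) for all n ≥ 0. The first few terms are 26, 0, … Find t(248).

Computing terms: t(0) = 26; t(1) = 0; t(2) = 27; t(3) = 9; t(4) = 21; t(5) = 13; t(6) = 28; t(7) = 18; t(8) = 15; t(9) = 17; t(10) = 6; t(11) = 23; t(12) = 2; t(13) = 16; t(14) = 26.
Since t(14) = t(0) = 26, the sequence is periodic with period 14.
So t(248) = t(0 + ((248-0) mod 14)) = t(10) = 6.

6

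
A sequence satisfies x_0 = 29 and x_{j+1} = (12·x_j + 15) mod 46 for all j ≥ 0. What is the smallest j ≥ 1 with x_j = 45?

8

Computing terms: x_0 = 29, x_1 = 41, x_2 = 1, x_3 = 27, x_4 = 17, x_5 = 35, x_6 = 21, x_7 = 37, x_8 = 45, x_9 = 3, x_{10} = 5, x_{11} = 29.
The sequence repeats with period 11.
The value 45 first appears (with j ≥ 1) at x_8.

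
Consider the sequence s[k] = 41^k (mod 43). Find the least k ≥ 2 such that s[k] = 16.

4

Listing terms: s[1] = 41,  s[2] = 4,  s[3] = 35,  s[4] = 16,  s[5] = 11,  s[6] = 21,  s[7] = 1,  s[8] = 41.
The sequence repeats with period 7.
The value 16 first appears (with k ≥ 2) at s[4].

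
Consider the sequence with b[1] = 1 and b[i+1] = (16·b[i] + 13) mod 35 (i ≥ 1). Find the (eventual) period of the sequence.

5

Listing terms: b[1] = 1,  b[2] = 29,  b[3] = 22,  b[4] = 15,  b[5] = 8,  b[6] = 1.
The sequence repeats with period 5.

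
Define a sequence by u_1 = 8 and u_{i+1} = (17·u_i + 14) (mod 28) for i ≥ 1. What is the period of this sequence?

6

u_1 = 8; u_2 = 10; u_3 = 16; u_4 = 6; u_5 = 4; u_6 = 26; u_7 = 8.
The sequence repeats with period 6.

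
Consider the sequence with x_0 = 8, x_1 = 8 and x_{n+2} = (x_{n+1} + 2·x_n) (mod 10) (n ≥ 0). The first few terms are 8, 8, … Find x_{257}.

8

Listing terms: x_0 = 8; x_1 = 8; x_2 = 4; x_3 = 0; x_4 = 8; x_5 = 8.
The sequence repeats with period 4.
(257 - 0) mod 4 = 1, so x_{257} = x_1 = 8.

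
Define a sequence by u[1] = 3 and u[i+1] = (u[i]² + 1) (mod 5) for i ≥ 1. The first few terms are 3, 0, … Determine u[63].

1

Listing terms: u[1] = 3; u[2] = 0; u[3] = 1; u[4] = 2; u[5] = 0.
Since u[5] = u[2] = 0, the sequence is eventually periodic: after a pre-period of length 1 it cycles with period 3.
For i ≥ 2, u[i] depends only on (i - 2) mod 3. (63 - 2) mod 3 = 1, so u[63] = u[3] = 1.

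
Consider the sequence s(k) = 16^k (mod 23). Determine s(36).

Listing terms: s(0) = 1,  s(1) = 16,  s(2) = 3,  s(3) = 2,  s(4) = 9,  s(5) = 6,  s(6) = 4,  s(7) = 18,  s(8) = 12,  s(9) = 8,  s(10) = 13,  s(11) = 1.
Since s(11) = s(0) = 1, the sequence is periodic with period 11.
(36 - 0) mod 11 = 3, so s(36) = s(3) = 2.

2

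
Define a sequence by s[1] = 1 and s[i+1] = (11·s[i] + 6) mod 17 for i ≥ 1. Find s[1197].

We have s[1] = 1, s[2] = 0, s[3] = 6, s[4] = 4, s[5] = 16, s[6] = 12, s[7] = 2, s[8] = 11, s[9] = 8, s[10] = 9, s[11] = 3, s[12] = 5, s[13] = 10, s[14] = 14, s[15] = 7, s[16] = 15, s[17] = 1.
Since s[17] = s[1] = 1, the sequence is periodic with period 16.
So s[1197] = s[1 + ((1197-1) mod 16)] = s[13] = 10.

10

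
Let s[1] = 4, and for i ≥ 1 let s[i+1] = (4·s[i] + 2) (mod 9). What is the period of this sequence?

9

We have s[1] = 4; s[2] = 0; s[3] = 2; s[4] = 1; s[5] = 6; s[6] = 8; s[7] = 7; s[8] = 3; s[9] = 5; s[10] = 4.
The sequence repeats with period 9.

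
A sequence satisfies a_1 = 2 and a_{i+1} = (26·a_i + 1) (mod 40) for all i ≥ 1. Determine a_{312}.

23

a_1 = 2,  a_2 = 13,  a_3 = 19,  a_4 = 15,  a_5 = 31,  a_6 = 7,  a_7 = 23,  a_8 = 39,  a_9 = 15.
Since a_9 = a_4 = 15, the sequence is eventually periodic: after a pre-period of length 3 it cycles with period 5.
For i ≥ 4, a_i depends only on (i - 4) mod 5. (312 - 4) mod 5 = 3, so a_{312} = a_7 = 23.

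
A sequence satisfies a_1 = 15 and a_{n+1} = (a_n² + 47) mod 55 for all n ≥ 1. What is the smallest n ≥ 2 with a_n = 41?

a_1 = 15; a_2 = 52; a_3 = 1; a_4 = 48; a_5 = 41; a_6 = 23; a_7 = 26; a_8 = 8; a_9 = 1.
Since a_9 = a_3 = 1, the sequence is eventually periodic: after a pre-period of length 2 it cycles with period 6.
The value 41 first appears (with n ≥ 2) at a_5.

5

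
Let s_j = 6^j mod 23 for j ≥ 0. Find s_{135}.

We have s_0 = 1,  s_1 = 6,  s_2 = 13,  s_3 = 9,  s_4 = 8,  s_5 = 2,  s_6 = 12,  s_7 = 3,  s_8 = 18,  s_9 = 16,  s_{10} = 4,  s_{11} = 1.
The sequence repeats with period 11.
So s_{135} = s_{0 + ((135-0) mod 11)} = s_3 = 9.

9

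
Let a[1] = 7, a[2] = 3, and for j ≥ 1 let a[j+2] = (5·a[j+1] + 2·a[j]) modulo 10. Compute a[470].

7

Computing terms: a[1] = 7; a[2] = 3; a[3] = 9; a[4] = 1; a[5] = 3; a[6] = 7; a[7] = 1; a[8] = 9; a[9] = 7; a[10] = 3.
The sequence repeats with period 8.
So a[470] = a[1 + ((470-1) mod 8)] = a[6] = 7.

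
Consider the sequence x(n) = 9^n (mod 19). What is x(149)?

16

x(1) = 9, x(2) = 5, x(3) = 7, x(4) = 6, x(5) = 16, x(6) = 11, x(7) = 4, x(8) = 17, x(9) = 1, x(10) = 9.
Since x(10) = x(1) = 9, the sequence is periodic with period 9.
So x(149) = x(1 + ((149-1) mod 9)) = x(5) = 16.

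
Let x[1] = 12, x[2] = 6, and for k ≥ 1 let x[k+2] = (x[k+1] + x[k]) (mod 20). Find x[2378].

x[1] = 12, x[2] = 6, x[3] = 18, x[4] = 4, x[5] = 2, x[6] = 6, x[7] = 8, x[8] = 14, x[9] = 2, x[10] = 16, x[11] = 18, x[12] = 14, x[13] = 12, x[14] = 6.
Since (x[13], x[14]) = (x[1], x[2]) = (12, 6) (two consecutive terms determine the rest), the sequence is periodic with period 12.
(2378 - 1) mod 12 = 1, so x[2378] = x[2] = 6.

6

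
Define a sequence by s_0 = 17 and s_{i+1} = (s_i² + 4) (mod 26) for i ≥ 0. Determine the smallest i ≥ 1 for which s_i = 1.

We have s_0 = 17,  s_1 = 7,  s_2 = 1,  s_3 = 5,  s_4 = 3,  s_5 = 13,  s_6 = 17.
Since s_6 = s_0 = 17, the sequence is periodic with period 6.
The value 1 first appears (with i ≥ 1) at s_2.

2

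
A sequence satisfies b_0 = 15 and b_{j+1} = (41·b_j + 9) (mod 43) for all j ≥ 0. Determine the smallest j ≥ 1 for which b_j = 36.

Computing terms: b_0 = 15, b_1 = 22, b_2 = 8, b_3 = 36, b_4 = 23, b_5 = 6, b_6 = 40, b_7 = 15.
The sequence repeats with period 7.
The value 36 first appears (with j ≥ 1) at b_3.

3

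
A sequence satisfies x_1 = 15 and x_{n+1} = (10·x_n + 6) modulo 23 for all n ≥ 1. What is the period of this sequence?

Computing terms: x_1 = 15,  x_2 = 18,  x_3 = 2,  x_4 = 3,  x_5 = 13,  x_6 = 21,  x_7 = 9,  x_8 = 4,  x_9 = 0,  x_{10} = 6,  x_{11} = 20,  x_{12} = 22,  x_{13} = 19,  x_{14} = 12,  x_{15} = 11,  x_{16} = 1,  x_{17} = 16,  x_{18} = 5,  x_{19} = 10,  x_{20} = 14,  x_{21} = 8,  x_{22} = 17,  x_{23} = 15.
The sequence repeats with period 22.

22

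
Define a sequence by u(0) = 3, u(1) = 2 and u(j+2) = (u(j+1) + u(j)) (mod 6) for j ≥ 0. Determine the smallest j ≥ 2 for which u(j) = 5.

2

u(0) = 3,  u(1) = 2,  u(2) = 5,  u(3) = 1,  u(4) = 0,  u(5) = 1,  u(6) = 1,  u(7) = 2,  u(8) = 3,  u(9) = 5,  u(10) = 2,  u(11) = 1,  u(12) = 3,  u(13) = 4,  u(14) = 1,  u(15) = 5,  u(16) = 0,  u(17) = 5,  u(18) = 5,  u(19) = 4,  u(20) = 3,  u(21) = 1,  u(22) = 4,  u(23) = 5,  u(24) = 3,  u(25) = 2.
The sequence repeats with period 24.
The value 5 first appears (with j ≥ 2) at u(2).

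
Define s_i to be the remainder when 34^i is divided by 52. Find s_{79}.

44

We have s_0 = 1,  s_1 = 34,  s_2 = 12,  s_3 = 44,  s_4 = 40,  s_5 = 8,  s_6 = 12.
Since s_6 = s_2 = 12, the sequence is eventually periodic: after a pre-period of length 2 it cycles with period 4.
For i ≥ 2, s_i depends only on (i - 2) mod 4. (79 - 2) mod 4 = 1, so s_{79} = s_3 = 44.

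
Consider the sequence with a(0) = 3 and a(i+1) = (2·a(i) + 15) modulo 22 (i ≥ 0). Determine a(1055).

11

a(0) = 3; a(1) = 21; a(2) = 13; a(3) = 19; a(4) = 9; a(5) = 11; a(6) = 15; a(7) = 1; a(8) = 17; a(9) = 5; a(10) = 3.
The sequence repeats with period 10.
So a(1055) = a(0 + ((1055-0) mod 10)) = a(5) = 11.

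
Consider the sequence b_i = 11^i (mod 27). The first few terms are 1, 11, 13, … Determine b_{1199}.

We have b_0 = 1; b_1 = 11; b_2 = 13; b_3 = 8; b_4 = 7; b_5 = 23; b_6 = 10; b_7 = 2; b_8 = 22; b_9 = 26; b_{10} = 16; b_{11} = 14; b_{12} = 19; b_{13} = 20; b_{14} = 4; b_{15} = 17; b_{16} = 25; b_{17} = 5; b_{18} = 1.
The sequence repeats with period 18.
So b_{1199} = b_{0 + ((1199-0) mod 18)} = b_{11} = 14.

14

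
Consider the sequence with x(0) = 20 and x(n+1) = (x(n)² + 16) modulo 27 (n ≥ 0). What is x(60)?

We have x(0) = 20, x(1) = 11, x(2) = 2, x(3) = 20.
The sequence repeats with period 3.
So x(60) = x(0 + ((60-0) mod 3)) = x(0) = 20.

20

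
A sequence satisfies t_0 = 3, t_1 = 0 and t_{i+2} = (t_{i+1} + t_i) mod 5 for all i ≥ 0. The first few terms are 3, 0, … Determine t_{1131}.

0

We have t_0 = 3; t_1 = 0; t_2 = 3; t_3 = 3; t_4 = 1; t_5 = 4; t_6 = 0; t_7 = 4; t_8 = 4; t_9 = 3; t_{10} = 2; t_{11} = 0; t_{12} = 2; t_{13} = 2; t_{14} = 4; t_{15} = 1; t_{16} = 0; t_{17} = 1; t_{18} = 1; t_{19} = 2; t_{20} = 3; t_{21} = 0.
Since (t_{20}, t_{21}) = (t_0, t_1) = (3, 0) (two consecutive terms determine the rest), the sequence is periodic with period 20.
So t_{1131} = t_{0 + ((1131-0) mod 20)} = t_{11} = 0.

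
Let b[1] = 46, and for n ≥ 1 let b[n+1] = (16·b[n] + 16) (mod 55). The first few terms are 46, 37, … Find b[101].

b[1] = 46; b[2] = 37; b[3] = 3; b[4] = 9; b[5] = 50; b[6] = 46.
The sequence repeats with period 5.
So b[101] = b[1 + ((101-1) mod 5)] = b[1] = 46.

46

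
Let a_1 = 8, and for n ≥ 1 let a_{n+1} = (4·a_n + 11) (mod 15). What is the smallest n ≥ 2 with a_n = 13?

2

We have a_1 = 8, a_2 = 13, a_3 = 3, a_4 = 8.
Since a_4 = a_1 = 8, the sequence is periodic with period 3.
The value 13 first appears (with n ≥ 2) at a_2.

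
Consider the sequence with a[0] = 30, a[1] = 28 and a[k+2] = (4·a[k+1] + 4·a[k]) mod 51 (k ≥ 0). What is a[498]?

28

Listing terms: a[0] = 30, a[1] = 28, a[2] = 28, a[3] = 20, a[4] = 39, a[5] = 32, a[6] = 29, a[7] = 40, a[8] = 21, a[9] = 40, a[10] = 40, a[11] = 14, a[12] = 12, a[13] = 2, a[14] = 5, a[15] = 28, a[16] = 30, a[17] = 28.
Since (a[16], a[17]) = (a[0], a[1]) = (30, 28) (two consecutive terms determine the rest), the sequence is periodic with period 16.
So a[498] = a[0 + ((498-0) mod 16)] = a[2] = 28.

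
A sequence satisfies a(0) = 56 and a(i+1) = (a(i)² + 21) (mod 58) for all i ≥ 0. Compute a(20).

Computing terms: a(0) = 56, a(1) = 25, a(2) = 8, a(3) = 27, a(4) = 54, a(5) = 37, a(6) = 56.
Since a(6) = a(0) = 56, the sequence is periodic with period 6.
(20 - 0) mod 6 = 2, so a(20) = a(2) = 8.

8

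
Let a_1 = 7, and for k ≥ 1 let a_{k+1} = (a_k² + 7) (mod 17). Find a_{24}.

3

Computing terms: a_1 = 7; a_2 = 5; a_3 = 15; a_4 = 11; a_5 = 9; a_6 = 3; a_7 = 16; a_8 = 8; a_9 = 3.
Since a_9 = a_6 = 3, the sequence is eventually periodic: after a pre-period of length 5 it cycles with period 3.
For k ≥ 6, a_k depends only on (k - 6) mod 3. (24 - 6) mod 3 = 0, so a_{24} = a_6 = 3.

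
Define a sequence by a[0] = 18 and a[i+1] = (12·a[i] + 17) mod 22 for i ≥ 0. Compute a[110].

7

Listing terms: a[0] = 18,  a[1] = 13,  a[2] = 19,  a[3] = 3,  a[4] = 9,  a[5] = 15,  a[6] = 21,  a[7] = 5,  a[8] = 11,  a[9] = 17,  a[10] = 1,  a[11] = 7,  a[12] = 13.
Since a[12] = a[1] = 13, the sequence is eventually periodic: after a pre-period of length 1 it cycles with period 11.
For i ≥ 1, a[i] depends only on (i - 1) mod 11. (110 - 1) mod 11 = 10, so a[110] = a[11] = 7.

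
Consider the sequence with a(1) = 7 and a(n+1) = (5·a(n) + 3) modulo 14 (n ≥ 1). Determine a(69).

11

a(1) = 7; a(2) = 10; a(3) = 11; a(4) = 2; a(5) = 13; a(6) = 12; a(7) = 7.
The sequence repeats with period 6.
(69 - 1) mod 6 = 2, so a(69) = a(3) = 11.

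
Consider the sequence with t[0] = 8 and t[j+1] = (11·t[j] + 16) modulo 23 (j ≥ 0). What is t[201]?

11

We have t[0] = 8; t[1] = 12; t[2] = 10; t[3] = 11; t[4] = 22; t[5] = 5; t[6] = 2; t[7] = 15; t[8] = 20; t[9] = 6; t[10] = 13; t[11] = 21; t[12] = 17; t[13] = 19; t[14] = 18; t[15] = 7; t[16] = 1; t[17] = 4; t[18] = 14; t[19] = 9; t[20] = 0; t[21] = 16; t[22] = 8.
The sequence repeats with period 22.
(201 - 0) mod 22 = 3, so t[201] = t[3] = 11.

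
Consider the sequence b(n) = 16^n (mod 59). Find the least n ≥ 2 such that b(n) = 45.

12

b(1) = 16,  b(2) = 20,  b(3) = 25,  b(4) = 46,  b(5) = 28,  b(6) = 35,  b(7) = 29,  b(8) = 51,  b(9) = 49,  b(10) = 17,  b(11) = 36,  b(12) = 45,  b(13) = 12,  b(14) = 15,  b(15) = 4,  b(16) = 5,  b(17) = 21,  b(18) = 41,  b(19) = 7,  b(20) = 53,  b(21) = 22,  b(22) = 57,  b(23) = 27,  b(24) = 19,  b(25) = 9,  b(26) = 26,  b(27) = 3,  b(28) = 48,  b(29) = 1,  b(30) = 16.
The sequence repeats with period 29.
The value 45 first appears (with n ≥ 2) at b(12).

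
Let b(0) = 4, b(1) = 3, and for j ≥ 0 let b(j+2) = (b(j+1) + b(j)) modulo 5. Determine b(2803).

0

b(0) = 4, b(1) = 3, b(2) = 2, b(3) = 0, b(4) = 2, b(5) = 2, b(6) = 4, b(7) = 1, b(8) = 0, b(9) = 1, b(10) = 1, b(11) = 2, b(12) = 3, b(13) = 0, b(14) = 3, b(15) = 3, b(16) = 1, b(17) = 4, b(18) = 0, b(19) = 4, b(20) = 4, b(21) = 3.
The sequence repeats with period 20.
So b(2803) = b(0 + ((2803-0) mod 20)) = b(3) = 0.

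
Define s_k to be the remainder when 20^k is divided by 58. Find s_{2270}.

52

Listing terms: s_0 = 1, s_1 = 20, s_2 = 52, s_3 = 54, s_4 = 36, s_5 = 24, s_6 = 16, s_7 = 30, s_8 = 20.
Since s_8 = s_1 = 20, the sequence is eventually periodic: after a pre-period of length 1 it cycles with period 7.
For k ≥ 1, s_k depends only on (k - 1) mod 7. (2270 - 1) mod 7 = 1, so s_{2270} = s_2 = 52.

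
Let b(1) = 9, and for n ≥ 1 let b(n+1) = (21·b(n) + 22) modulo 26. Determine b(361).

9

b(1) = 9,  b(2) = 3,  b(3) = 7,  b(4) = 13,  b(5) = 9.
Since b(5) = b(1) = 9, the sequence is periodic with period 4.
(361 - 1) mod 4 = 0, so b(361) = b(1) = 9.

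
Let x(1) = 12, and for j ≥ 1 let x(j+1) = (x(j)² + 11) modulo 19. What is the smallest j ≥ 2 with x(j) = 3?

Computing terms: x(1) = 12,  x(2) = 3,  x(3) = 1,  x(4) = 12.
The sequence repeats with period 3.
The value 3 first appears (with j ≥ 2) at x(2).

2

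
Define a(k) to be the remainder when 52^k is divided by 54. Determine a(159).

a(0) = 1, a(1) = 52, a(2) = 4, a(3) = 46, a(4) = 16, a(5) = 22, a(6) = 10, a(7) = 34, a(8) = 40, a(9) = 28, a(10) = 52.
Since a(10) = a(1) = 52, the sequence is eventually periodic: after a pre-period of length 1 it cycles with period 9.
For k ≥ 1, a(k) depends only on (k - 1) mod 9. (159 - 1) mod 9 = 5, so a(159) = a(6) = 10.

10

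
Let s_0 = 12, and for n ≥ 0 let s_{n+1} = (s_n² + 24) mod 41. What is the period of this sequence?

Computing terms: s_0 = 12; s_1 = 4; s_2 = 40; s_3 = 25; s_4 = 34; s_5 = 32; s_6 = 23; s_7 = 20; s_8 = 14; s_9 = 15; s_{10} = 3; s_{11} = 33; s_{12} = 6; s_{13} = 19; s_{14} = 16; s_{15} = 34.
Since s_{15} = s_4 = 34, the sequence is eventually periodic: after a pre-period of length 4 it cycles with period 11.

11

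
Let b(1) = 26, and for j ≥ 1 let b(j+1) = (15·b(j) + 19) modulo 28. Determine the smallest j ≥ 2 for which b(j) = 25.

12

Listing terms: b(1) = 26; b(2) = 17; b(3) = 22; b(4) = 13; b(5) = 18; b(6) = 9; b(7) = 14; b(8) = 5; b(9) = 10; b(10) = 1; b(11) = 6; b(12) = 25; b(13) = 2; b(14) = 21; b(15) = 26.
The sequence repeats with period 14.
The value 25 first appears (with j ≥ 2) at b(12).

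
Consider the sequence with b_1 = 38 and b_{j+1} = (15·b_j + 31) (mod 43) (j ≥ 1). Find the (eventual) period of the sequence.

21

Computing terms: b_1 = 38; b_2 = 42; b_3 = 16; b_4 = 13; b_5 = 11; b_6 = 24; b_7 = 4; b_8 = 5; b_9 = 20; b_{10} = 30; b_{11} = 8; b_{12} = 22; b_{13} = 17; b_{14} = 28; b_{15} = 21; b_{16} = 2; b_{17} = 18; b_{18} = 0; b_{19} = 31; b_{20} = 23; b_{21} = 32; b_{22} = 38.
The sequence repeats with period 21.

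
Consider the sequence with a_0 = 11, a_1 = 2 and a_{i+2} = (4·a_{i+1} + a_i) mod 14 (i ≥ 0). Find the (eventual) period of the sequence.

Computing terms: a_0 = 11, a_1 = 2, a_2 = 5, a_3 = 8, a_4 = 9, a_5 = 2, a_6 = 3, a_7 = 0, a_8 = 3, a_9 = 12, a_{10} = 9, a_{11} = 6, a_{12} = 5, a_{13} = 12, a_{14} = 11, a_{15} = 0, a_{16} = 11, a_{17} = 2.
The sequence repeats with period 16.

16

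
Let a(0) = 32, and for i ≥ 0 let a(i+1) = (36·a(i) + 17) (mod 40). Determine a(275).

Computing terms: a(0) = 32; a(1) = 9; a(2) = 21; a(3) = 13; a(4) = 5; a(5) = 37; a(6) = 29; a(7) = 21.
Since a(7) = a(2) = 21, the sequence is eventually periodic: after a pre-period of length 2 it cycles with period 5.
For i ≥ 2, a(i) depends only on (i - 2) mod 5. (275 - 2) mod 5 = 3, so a(275) = a(5) = 37.

37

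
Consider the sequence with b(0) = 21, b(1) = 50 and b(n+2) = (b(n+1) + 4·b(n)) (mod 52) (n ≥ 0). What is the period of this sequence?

b(0) = 21,  b(1) = 50,  b(2) = 30,  b(3) = 22,  b(4) = 38,  b(5) = 22,  b(6) = 18,  b(7) = 2,  b(8) = 22,  b(9) = 30,  b(10) = 14,  b(11) = 30,  b(12) = 34,  b(13) = 50,  b(14) = 30.
Since (b(13), b(14)) = (b(1), b(2)) = (50, 30) (two consecutive terms determine the rest), the sequence is eventually periodic: after a pre-period of length 1 it cycles with period 12.

12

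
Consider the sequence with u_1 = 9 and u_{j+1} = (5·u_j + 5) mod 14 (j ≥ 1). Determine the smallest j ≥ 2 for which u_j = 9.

7

Computing terms: u_1 = 9,  u_2 = 8,  u_3 = 3,  u_4 = 6,  u_5 = 7,  u_6 = 12,  u_7 = 9.
Since u_7 = u_1 = 9, the sequence is periodic with period 6.
The value 9 next appears (with j ≥ 2) at u_7.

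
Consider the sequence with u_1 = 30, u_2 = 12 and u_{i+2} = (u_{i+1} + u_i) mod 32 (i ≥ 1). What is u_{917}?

Computing terms: u_1 = 30, u_2 = 12, u_3 = 10, u_4 = 22, u_5 = 0, u_6 = 22, u_7 = 22, u_8 = 12, u_9 = 2, u_{10} = 14, u_{11} = 16, u_{12} = 30, u_{13} = 14, u_{14} = 12, u_{15} = 26, u_{16} = 6, u_{17} = 0, u_{18} = 6, u_{19} = 6, u_{20} = 12, u_{21} = 18, u_{22} = 30, u_{23} = 16, u_{24} = 14, u_{25} = 30, u_{26} = 12.
The sequence repeats with period 24.
(917 - 1) mod 24 = 4, so u_{917} = u_5 = 0.

0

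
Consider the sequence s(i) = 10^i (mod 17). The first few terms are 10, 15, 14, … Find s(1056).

Listing terms: s(1) = 10, s(2) = 15, s(3) = 14, s(4) = 4, s(5) = 6, s(6) = 9, s(7) = 5, s(8) = 16, s(9) = 7, s(10) = 2, s(11) = 3, s(12) = 13, s(13) = 11, s(14) = 8, s(15) = 12, s(16) = 1, s(17) = 10.
Since s(17) = s(1) = 10, the sequence is periodic with period 16.
So s(1056) = s(1 + ((1056-1) mod 16)) = s(16) = 1.

1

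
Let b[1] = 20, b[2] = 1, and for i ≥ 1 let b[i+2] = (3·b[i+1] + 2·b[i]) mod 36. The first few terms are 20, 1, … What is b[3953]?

b[1] = 20, b[2] = 1, b[3] = 7, b[4] = 23, b[5] = 11, b[6] = 7, b[7] = 7, b[8] = 35, b[9] = 11, b[10] = 31, b[11] = 7, b[12] = 11, b[13] = 11, b[14] = 19, b[15] = 7, b[16] = 23.
Since (b[15], b[16]) = (b[3], b[4]) = (7, 23) (two consecutive terms determine the rest), the sequence is eventually periodic: after a pre-period of length 2 it cycles with period 12.
For i ≥ 3, b[i] depends only on (i - 3) mod 12. (3953 - 3) mod 12 = 2, so b[3953] = b[5] = 11.

11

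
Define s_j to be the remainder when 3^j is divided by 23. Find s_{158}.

12

s_1 = 3, s_2 = 9, s_3 = 4, s_4 = 12, s_5 = 13, s_6 = 16, s_7 = 2, s_8 = 6, s_9 = 18, s_{10} = 8, s_{11} = 1, s_{12} = 3.
Since s_{12} = s_1 = 3, the sequence is periodic with period 11.
(158 - 1) mod 11 = 3, so s_{158} = s_4 = 12.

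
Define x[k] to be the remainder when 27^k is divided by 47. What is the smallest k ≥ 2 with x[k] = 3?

Computing terms: x[1] = 27, x[2] = 24, x[3] = 37, x[4] = 12, x[5] = 42, x[6] = 6, x[7] = 21, x[8] = 3, x[9] = 34, x[10] = 25, x[11] = 17, x[12] = 36, x[13] = 32, x[14] = 18, x[15] = 16, x[16] = 9, x[17] = 8, x[18] = 28, x[19] = 4, x[20] = 14, x[21] = 2, x[22] = 7, x[23] = 1, x[24] = 27.
The sequence repeats with period 23.
The value 3 first appears (with k ≥ 2) at x[8].

8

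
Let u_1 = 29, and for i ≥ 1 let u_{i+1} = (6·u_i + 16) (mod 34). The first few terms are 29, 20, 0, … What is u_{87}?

30

Listing terms: u_1 = 29; u_2 = 20; u_3 = 0; u_4 = 16; u_5 = 10; u_6 = 8; u_7 = 30; u_8 = 26; u_9 = 2; u_{10} = 28; u_{11} = 14; u_{12} = 32; u_{13} = 4; u_{14} = 6; u_{15} = 18; u_{16} = 22; u_{17} = 12; u_{18} = 20.
Since u_{18} = u_2 = 20, the sequence is eventually periodic: after a pre-period of length 1 it cycles with period 16.
For i ≥ 2, u_i depends only on (i - 2) mod 16. (87 - 2) mod 16 = 5, so u_{87} = u_7 = 30.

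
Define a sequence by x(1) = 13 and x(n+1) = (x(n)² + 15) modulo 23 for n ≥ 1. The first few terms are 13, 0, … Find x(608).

Computing terms: x(1) = 13,  x(2) = 0,  x(3) = 15,  x(4) = 10,  x(5) = 0.
Since x(5) = x(2) = 0, the sequence is eventually periodic: after a pre-period of length 1 it cycles with period 3.
For n ≥ 2, x(n) depends only on (n - 2) mod 3. (608 - 2) mod 3 = 0, so x(608) = x(2) = 0.

0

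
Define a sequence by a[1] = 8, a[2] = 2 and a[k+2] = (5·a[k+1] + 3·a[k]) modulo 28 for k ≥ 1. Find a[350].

2

We have a[1] = 8; a[2] = 2; a[3] = 6; a[4] = 8; a[5] = 2.
Since (a[4], a[5]) = (a[1], a[2]) = (8, 2) (two consecutive terms determine the rest), the sequence is periodic with period 3.
(350 - 1) mod 3 = 1, so a[350] = a[2] = 2.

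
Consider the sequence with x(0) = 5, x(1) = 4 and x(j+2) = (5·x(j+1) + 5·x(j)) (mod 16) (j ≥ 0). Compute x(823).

4

x(0) = 5,  x(1) = 4,  x(2) = 13,  x(3) = 5,  x(4) = 10,  x(5) = 11,  x(6) = 9,  x(7) = 4,  x(8) = 1,  x(9) = 9,  x(10) = 2,  x(11) = 7,  x(12) = 13,  x(13) = 4,  x(14) = 5,  x(15) = 13,  x(16) = 10,  x(17) = 3,  x(18) = 1,  x(19) = 4,  x(20) = 9,  x(21) = 1,  x(22) = 2,  x(23) = 15,  x(24) = 5,  x(25) = 4.
The sequence repeats with period 24.
(823 - 0) mod 24 = 7, so x(823) = x(7) = 4.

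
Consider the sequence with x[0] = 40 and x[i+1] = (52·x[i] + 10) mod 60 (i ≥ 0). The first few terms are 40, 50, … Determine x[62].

30

Computing terms: x[0] = 40,  x[1] = 50,  x[2] = 30,  x[3] = 10,  x[4] = 50.
Since x[4] = x[1] = 50, the sequence is eventually periodic: after a pre-period of length 1 it cycles with period 3.
For i ≥ 1, x[i] depends only on (i - 1) mod 3. (62 - 1) mod 3 = 1, so x[62] = x[2] = 30.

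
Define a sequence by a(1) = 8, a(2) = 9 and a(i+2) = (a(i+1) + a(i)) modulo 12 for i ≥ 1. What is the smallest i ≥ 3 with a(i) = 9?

6

Computing terms: a(1) = 8; a(2) = 9; a(3) = 5; a(4) = 2; a(5) = 7; a(6) = 9; a(7) = 4; a(8) = 1; a(9) = 5; a(10) = 6; a(11) = 11; a(12) = 5; a(13) = 4; a(14) = 9; a(15) = 1; a(16) = 10; a(17) = 11; a(18) = 9; a(19) = 8; a(20) = 5; a(21) = 1; a(22) = 6; a(23) = 7; a(24) = 1; a(25) = 8; a(26) = 9.
The sequence repeats with period 24.
The value 9 first appears (with i ≥ 3) at a(6).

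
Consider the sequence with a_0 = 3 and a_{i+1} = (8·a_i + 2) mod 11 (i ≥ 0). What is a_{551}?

4

We have a_0 = 3,  a_1 = 4,  a_2 = 1,  a_3 = 10,  a_4 = 5,  a_5 = 9,  a_6 = 8,  a_7 = 0,  a_8 = 2,  a_9 = 7,  a_{10} = 3.
Since a_{10} = a_0 = 3, the sequence is periodic with period 10.
(551 - 0) mod 10 = 1, so a_{551} = a_1 = 4.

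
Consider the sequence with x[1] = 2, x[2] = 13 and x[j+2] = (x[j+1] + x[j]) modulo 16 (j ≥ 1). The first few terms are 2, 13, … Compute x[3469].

Computing terms: x[1] = 2,  x[2] = 13,  x[3] = 15,  x[4] = 12,  x[5] = 11,  x[6] = 7,  x[7] = 2,  x[8] = 9,  x[9] = 11,  x[10] = 4,  x[11] = 15,  x[12] = 3,  x[13] = 2,  x[14] = 5,  x[15] = 7,  x[16] = 12,  x[17] = 3,  x[18] = 15,  x[19] = 2,  x[20] = 1,  x[21] = 3,  x[22] = 4,  x[23] = 7,  x[24] = 11,  x[25] = 2,  x[26] = 13.
The sequence repeats with period 24.
(3469 - 1) mod 24 = 12, so x[3469] = x[13] = 2.

2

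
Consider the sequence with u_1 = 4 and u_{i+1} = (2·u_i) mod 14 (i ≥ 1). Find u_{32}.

u_1 = 4; u_2 = 8; u_3 = 2; u_4 = 4.
The sequence repeats with period 3.
So u_{32} = u_{1 + ((32-1) mod 3)} = u_2 = 8.

8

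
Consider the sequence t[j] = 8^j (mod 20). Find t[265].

We have t[1] = 8,  t[2] = 4,  t[3] = 12,  t[4] = 16,  t[5] = 8.
Since t[5] = t[1] = 8, the sequence is periodic with period 4.
So t[265] = t[1 + ((265-1) mod 4)] = t[1] = 8.

8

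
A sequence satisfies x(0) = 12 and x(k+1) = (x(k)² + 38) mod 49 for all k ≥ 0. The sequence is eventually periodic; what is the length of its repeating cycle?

3

Listing terms: x(0) = 12, x(1) = 35, x(2) = 38, x(3) = 12.
The sequence repeats with period 3.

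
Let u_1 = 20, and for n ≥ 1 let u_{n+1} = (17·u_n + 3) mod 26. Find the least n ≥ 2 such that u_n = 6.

Computing terms: u_1 = 20, u_2 = 5, u_3 = 10, u_4 = 17, u_5 = 6, u_6 = 1, u_7 = 20.
Since u_7 = u_1 = 20, the sequence is periodic with period 6.
The value 6 first appears (with n ≥ 2) at u_5.

5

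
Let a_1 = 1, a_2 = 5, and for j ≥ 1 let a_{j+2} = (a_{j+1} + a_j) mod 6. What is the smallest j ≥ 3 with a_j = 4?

Listing terms: a_1 = 1; a_2 = 5; a_3 = 0; a_4 = 5; a_5 = 5; a_6 = 4; a_7 = 3; a_8 = 1; a_9 = 4; a_{10} = 5; a_{11} = 3; a_{12} = 2; a_{13} = 5; a_{14} = 1; a_{15} = 0; a_{16} = 1; a_{17} = 1; a_{18} = 2; a_{19} = 3; a_{20} = 5; a_{21} = 2; a_{22} = 1; a_{23} = 3; a_{24} = 4; a_{25} = 1; a_{26} = 5.
Since (a_{25}, a_{26}) = (a_1, a_2) = (1, 5) (two consecutive terms determine the rest), the sequence is periodic with period 24.
The value 4 first appears (with j ≥ 3) at a_6.

6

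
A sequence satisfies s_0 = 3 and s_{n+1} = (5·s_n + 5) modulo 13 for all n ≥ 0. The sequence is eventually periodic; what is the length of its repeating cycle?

4

s_0 = 3,  s_1 = 7,  s_2 = 1,  s_3 = 10,  s_4 = 3.
Since s_4 = s_0 = 3, the sequence is periodic with period 4.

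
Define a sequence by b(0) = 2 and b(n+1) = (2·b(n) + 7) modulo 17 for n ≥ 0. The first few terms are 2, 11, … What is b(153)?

Computing terms: b(0) = 2,  b(1) = 11,  b(2) = 12,  b(3) = 14,  b(4) = 1,  b(5) = 9,  b(6) = 8,  b(7) = 6,  b(8) = 2.
The sequence repeats with period 8.
So b(153) = b(0 + ((153-0) mod 8)) = b(1) = 11.

11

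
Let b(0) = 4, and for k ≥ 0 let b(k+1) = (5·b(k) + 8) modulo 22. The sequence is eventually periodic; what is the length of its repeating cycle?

5

Listing terms: b(0) = 4; b(1) = 6; b(2) = 16; b(3) = 0; b(4) = 8; b(5) = 4.
Since b(5) = b(0) = 4, the sequence is periodic with period 5.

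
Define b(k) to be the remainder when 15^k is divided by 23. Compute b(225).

7

Listing terms: b(0) = 1; b(1) = 15; b(2) = 18; b(3) = 17; b(4) = 2; b(5) = 7; b(6) = 13; b(7) = 11; b(8) = 4; b(9) = 14; b(10) = 3; b(11) = 22; b(12) = 8; b(13) = 5; b(14) = 6; b(15) = 21; b(16) = 16; b(17) = 10; b(18) = 12; b(19) = 19; b(20) = 9; b(21) = 20; b(22) = 1.
The sequence repeats with period 22.
So b(225) = b(0 + ((225-0) mod 22)) = b(5) = 7.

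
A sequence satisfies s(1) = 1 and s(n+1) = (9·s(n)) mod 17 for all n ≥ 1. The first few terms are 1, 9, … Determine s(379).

13

We have s(1) = 1,  s(2) = 9,  s(3) = 13,  s(4) = 15,  s(5) = 16,  s(6) = 8,  s(7) = 4,  s(8) = 2,  s(9) = 1.
Since s(9) = s(1) = 1, the sequence is periodic with period 8.
(379 - 1) mod 8 = 2, so s(379) = s(3) = 13.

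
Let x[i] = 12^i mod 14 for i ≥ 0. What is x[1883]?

10

Listing terms: x[0] = 1,  x[1] = 12,  x[2] = 4,  x[3] = 6,  x[4] = 2,  x[5] = 10,  x[6] = 8,  x[7] = 12.
Since x[7] = x[1] = 12, the sequence is eventually periodic: after a pre-period of length 1 it cycles with period 6.
For i ≥ 1, x[i] depends only on (i - 1) mod 6. (1883 - 1) mod 6 = 4, so x[1883] = x[5] = 10.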